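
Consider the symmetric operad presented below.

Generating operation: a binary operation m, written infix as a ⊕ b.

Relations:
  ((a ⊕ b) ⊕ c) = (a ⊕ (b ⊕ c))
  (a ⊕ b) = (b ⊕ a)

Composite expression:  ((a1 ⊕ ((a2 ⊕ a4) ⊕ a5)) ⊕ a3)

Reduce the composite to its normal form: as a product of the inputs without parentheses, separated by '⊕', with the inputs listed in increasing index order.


Any arrangement under m is one operation, so sort the a-inputs.
(a2 ⊕ a4) collapses to a2 ⊕ a4
((a2 ⊕ a4) ⊕ a5) collapses to a2 ⊕ a4 ⊕ a5
(a1 ⊕ ((a2 ⊕ a4) ⊕ a5)) collapses to a1 ⊕ a2 ⊕ a4 ⊕ a5
((a1 ⊕ ((a2 ⊕ a4) ⊕ a5)) ⊕ a3) collapses to a1 ⊕ a2 ⊕ a4 ⊕ a5 ⊕ a3
reordering the factors by index: a1 ⊕ a2 ⊕ a3 ⊕ a4 ⊕ a5

a1 ⊕ a2 ⊕ a3 ⊕ a4 ⊕ a5


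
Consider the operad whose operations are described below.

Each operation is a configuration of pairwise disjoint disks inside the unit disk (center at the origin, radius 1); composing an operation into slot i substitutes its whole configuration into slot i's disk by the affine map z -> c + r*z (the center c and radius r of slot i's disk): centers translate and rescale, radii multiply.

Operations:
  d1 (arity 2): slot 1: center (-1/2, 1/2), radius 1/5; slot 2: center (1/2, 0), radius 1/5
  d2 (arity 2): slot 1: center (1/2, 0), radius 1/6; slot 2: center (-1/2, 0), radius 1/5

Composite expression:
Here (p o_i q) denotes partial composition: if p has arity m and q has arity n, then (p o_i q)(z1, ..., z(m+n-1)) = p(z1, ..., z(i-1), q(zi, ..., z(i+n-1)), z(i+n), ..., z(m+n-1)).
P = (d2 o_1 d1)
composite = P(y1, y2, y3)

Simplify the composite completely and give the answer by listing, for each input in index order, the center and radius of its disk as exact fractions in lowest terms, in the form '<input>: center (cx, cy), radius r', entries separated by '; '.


y1: center (5/12, 1/12), radius 1/30; y2: center (7/12, 0), radius 1/30; y3: center (-1/2, 0), radius 1/5

Nesting under d2 composes maps z -> c + r*z down each y-path.
tracing y1 down its 2-map path: center (5/12, 1/12), radius 1/30
tracing y2 down its 2-map path: center (7/12, 0), radius 1/30
tracing y3 down its 1-map path: center (-1/2, 0), radius 1/5


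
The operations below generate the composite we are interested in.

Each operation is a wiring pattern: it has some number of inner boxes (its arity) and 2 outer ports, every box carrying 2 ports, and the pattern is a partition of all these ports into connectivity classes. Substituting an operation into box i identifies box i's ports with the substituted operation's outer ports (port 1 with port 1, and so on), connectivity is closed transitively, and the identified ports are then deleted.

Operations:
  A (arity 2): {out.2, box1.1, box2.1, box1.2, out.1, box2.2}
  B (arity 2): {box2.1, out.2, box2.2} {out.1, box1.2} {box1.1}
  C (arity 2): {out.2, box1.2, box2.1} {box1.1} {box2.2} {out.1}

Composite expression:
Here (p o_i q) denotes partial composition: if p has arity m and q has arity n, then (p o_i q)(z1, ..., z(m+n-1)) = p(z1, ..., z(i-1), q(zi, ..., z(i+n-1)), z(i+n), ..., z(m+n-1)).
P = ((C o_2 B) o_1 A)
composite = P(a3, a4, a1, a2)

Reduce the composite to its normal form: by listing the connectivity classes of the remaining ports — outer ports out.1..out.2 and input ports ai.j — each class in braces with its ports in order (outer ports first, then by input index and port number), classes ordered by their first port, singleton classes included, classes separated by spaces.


{out.1} {out.2, a1.2, a3.1, a3.2, a4.1, a4.2} {a1.1} {a2.1, a2.2}

Reachability decides: close wires over C-identified ports.
through A, on inputs (a3, a4): {out.1, out.2, a3.1, a3.2, a4.1, a4.2} (out.j = stage outer ports)
through B, on inputs (a1, a2): {out.1, a1.2} {out.2, a2.1, a2.2} {a1.1} (out.j = stage outer ports)
through C, on inputs (a3, a4, a1, a2): {out.1} {out.2, a1.2, a3.1, a3.2, a4.1, a4.2} {a1.1} {a2.1, a2.2} (out.j = stage outer ports)


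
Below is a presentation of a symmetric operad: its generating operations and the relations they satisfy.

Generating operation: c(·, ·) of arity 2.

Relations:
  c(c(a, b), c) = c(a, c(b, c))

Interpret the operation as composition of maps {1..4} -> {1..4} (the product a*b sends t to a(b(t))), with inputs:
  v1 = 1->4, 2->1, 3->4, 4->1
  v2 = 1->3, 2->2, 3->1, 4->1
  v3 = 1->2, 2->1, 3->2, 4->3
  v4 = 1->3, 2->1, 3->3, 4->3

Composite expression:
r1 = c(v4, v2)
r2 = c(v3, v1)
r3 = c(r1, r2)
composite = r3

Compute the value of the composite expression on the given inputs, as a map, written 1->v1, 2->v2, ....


c(v4, v2) = 1->3, 2->1, 3->3, 4->3
c(v3, v1) = 1->3, 2->2, 3->3, 4->2
c(c(v4, v2), c(v3, v1)) = 1->3, 2->1, 3->3, 4->1

1->3, 2->1, 3->3, 4->1


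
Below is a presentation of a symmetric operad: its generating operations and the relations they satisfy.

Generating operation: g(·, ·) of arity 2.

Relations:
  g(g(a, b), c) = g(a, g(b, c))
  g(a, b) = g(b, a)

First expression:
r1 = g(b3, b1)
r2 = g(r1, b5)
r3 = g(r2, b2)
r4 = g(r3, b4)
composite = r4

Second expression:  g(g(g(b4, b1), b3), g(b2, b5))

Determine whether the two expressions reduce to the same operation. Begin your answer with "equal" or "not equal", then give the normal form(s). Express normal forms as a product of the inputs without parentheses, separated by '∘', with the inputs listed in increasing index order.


equal — both sides give b1 ∘ b2 ∘ b3 ∘ b4 ∘ b5


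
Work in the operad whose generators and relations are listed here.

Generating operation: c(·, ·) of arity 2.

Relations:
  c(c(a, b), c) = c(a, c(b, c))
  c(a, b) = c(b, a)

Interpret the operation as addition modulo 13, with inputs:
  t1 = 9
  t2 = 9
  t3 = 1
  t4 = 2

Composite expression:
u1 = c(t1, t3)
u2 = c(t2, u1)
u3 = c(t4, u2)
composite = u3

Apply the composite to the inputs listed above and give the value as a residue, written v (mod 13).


8 (mod 13)

c(t1, t3) = 10
c(t2, c(t1, t3)) = 6
c(t4, c(t2, c(t1, t3))) = 8


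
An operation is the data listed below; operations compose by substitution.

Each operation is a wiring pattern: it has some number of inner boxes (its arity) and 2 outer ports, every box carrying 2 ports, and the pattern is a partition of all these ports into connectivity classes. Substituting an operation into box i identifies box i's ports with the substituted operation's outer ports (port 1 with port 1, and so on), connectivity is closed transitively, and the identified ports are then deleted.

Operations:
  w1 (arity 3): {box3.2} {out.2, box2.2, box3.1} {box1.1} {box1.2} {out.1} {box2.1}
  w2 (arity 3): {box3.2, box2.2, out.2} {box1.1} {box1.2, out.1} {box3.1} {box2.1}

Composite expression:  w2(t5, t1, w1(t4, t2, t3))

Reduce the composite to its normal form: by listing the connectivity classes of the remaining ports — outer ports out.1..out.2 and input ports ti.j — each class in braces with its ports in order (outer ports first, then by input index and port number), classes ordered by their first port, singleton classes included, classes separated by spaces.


{out.1, t5.2} {out.2, t1.2, t2.2, t3.1} {t1.1} {t2.1} {t3.2} {t4.1} {t4.2} {t5.1}

Treat the ports identified at w2 as solder joints: merge, then drop.
w1 over (t4, t2, t3) gives {out.1} {out.2, t2.2, t3.1} {t2.1} {t3.2} {t4.1} {t4.2}, out.j being that stage's outer ports
w2 over (t5, t1, t4, t2, t3) gives {out.1, t5.2} {out.2, t1.2, t2.2, t3.1} {t1.1} {t2.1} {t3.2} {t4.1} {t4.2} {t5.1}, out.j being that stage's outer ports


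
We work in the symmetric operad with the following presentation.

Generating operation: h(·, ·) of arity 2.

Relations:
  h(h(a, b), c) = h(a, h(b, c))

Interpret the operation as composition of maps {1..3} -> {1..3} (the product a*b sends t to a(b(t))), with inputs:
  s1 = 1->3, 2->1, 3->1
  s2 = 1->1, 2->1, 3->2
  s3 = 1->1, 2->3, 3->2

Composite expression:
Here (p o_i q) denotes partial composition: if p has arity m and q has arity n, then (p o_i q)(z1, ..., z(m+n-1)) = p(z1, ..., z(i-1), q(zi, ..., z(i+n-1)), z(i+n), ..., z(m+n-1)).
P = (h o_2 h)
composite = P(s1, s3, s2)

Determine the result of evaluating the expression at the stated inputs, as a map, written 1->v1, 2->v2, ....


1->3, 2->3, 3->1

h(s3, s2) = 1->1, 2->1, 3->3
h(s1, h(s3, s2)) = 1->3, 2->3, 3->1


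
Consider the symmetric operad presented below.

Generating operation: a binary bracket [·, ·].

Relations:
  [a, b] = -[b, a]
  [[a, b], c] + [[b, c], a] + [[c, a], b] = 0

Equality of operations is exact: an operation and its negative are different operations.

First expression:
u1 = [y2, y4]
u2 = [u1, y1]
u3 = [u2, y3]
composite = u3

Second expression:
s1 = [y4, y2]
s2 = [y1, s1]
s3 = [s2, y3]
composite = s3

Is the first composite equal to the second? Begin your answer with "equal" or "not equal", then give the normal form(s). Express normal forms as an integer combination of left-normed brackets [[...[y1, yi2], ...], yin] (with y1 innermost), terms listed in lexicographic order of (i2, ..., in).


equal; both compose to -[[[y1, y2], y4], y3] + [[[y1, y4], y2], y3]


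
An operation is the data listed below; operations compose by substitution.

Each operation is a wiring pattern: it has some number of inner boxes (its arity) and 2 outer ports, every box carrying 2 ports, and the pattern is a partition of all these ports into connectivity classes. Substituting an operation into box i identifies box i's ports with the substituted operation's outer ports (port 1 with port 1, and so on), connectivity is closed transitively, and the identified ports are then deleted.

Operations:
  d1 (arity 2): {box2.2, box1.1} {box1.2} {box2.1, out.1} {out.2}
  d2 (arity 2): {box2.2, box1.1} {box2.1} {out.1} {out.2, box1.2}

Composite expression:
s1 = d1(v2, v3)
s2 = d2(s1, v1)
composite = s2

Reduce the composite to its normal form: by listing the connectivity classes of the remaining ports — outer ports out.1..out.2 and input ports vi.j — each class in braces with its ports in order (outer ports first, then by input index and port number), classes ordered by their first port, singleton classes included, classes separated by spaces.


{out.1} {out.2} {v1.1} {v1.2, v3.1} {v2.1, v3.2} {v2.2}


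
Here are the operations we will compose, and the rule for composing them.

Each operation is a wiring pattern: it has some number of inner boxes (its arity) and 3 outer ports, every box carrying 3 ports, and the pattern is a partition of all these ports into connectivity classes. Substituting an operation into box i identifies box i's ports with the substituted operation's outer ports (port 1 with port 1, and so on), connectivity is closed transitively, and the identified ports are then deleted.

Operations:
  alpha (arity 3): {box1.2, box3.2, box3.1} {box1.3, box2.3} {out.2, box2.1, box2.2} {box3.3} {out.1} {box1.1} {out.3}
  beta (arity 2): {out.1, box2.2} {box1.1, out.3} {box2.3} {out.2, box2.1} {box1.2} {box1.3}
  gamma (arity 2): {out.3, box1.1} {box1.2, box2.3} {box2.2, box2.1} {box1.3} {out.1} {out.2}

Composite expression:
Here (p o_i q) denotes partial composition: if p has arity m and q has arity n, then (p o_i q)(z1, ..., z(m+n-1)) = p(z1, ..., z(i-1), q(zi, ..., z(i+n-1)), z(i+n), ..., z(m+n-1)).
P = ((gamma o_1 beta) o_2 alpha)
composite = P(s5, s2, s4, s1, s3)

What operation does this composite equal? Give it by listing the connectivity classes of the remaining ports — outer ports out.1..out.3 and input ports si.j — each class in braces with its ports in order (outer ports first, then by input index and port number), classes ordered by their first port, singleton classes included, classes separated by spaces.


{out.1} {out.2} {out.3, s4.1, s4.2} {s1.1, s1.2, s2.2} {s1.3} {s2.1} {s2.3, s4.3} {s3.1, s3.2} {s3.3} {s5.1} {s5.2} {s5.3}

Treat the ports identified at gamma as solder joints: merge, then drop.
after alpha, the pattern on (s2, s4, s1) reads {out.1} {out.2, s4.1, s4.2} {out.3} {s1.1, s1.2, s2.2} {s1.3} {s2.1} {s2.3, s4.3} (out.j = its outer ports)
after beta, the pattern on (s5, s2, s4, s1) reads {out.1, s4.1, s4.2} {out.2} {out.3, s5.1} {s1.1, s1.2, s2.2} {s1.3} {s2.1} {s2.3, s4.3} {s5.2} {s5.3} (out.j = its outer ports)
after gamma, the pattern on (s5, s2, s4, s1, s3) reads {out.1} {out.2} {out.3, s4.1, s4.2} {s1.1, s1.2, s2.2} {s1.3} {s2.1} {s2.3, s4.3} {s3.1, s3.2} {s3.3} {s5.1} {s5.2} {s5.3} (out.j = its outer ports)


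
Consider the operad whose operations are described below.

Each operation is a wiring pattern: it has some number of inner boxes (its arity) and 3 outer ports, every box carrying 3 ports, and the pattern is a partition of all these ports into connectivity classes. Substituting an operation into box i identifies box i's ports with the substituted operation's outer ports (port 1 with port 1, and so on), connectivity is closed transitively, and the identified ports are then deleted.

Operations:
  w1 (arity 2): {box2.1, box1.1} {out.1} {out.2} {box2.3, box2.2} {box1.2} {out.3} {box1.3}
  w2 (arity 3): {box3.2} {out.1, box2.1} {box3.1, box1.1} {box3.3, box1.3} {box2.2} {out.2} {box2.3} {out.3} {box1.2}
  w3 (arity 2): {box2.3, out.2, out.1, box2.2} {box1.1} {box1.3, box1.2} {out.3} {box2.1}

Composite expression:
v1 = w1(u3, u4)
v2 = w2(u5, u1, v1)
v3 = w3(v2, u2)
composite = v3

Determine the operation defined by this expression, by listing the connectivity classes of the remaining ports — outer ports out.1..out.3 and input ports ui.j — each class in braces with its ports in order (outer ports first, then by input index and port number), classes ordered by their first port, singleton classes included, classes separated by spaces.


Treat the ports identified at w3 as solder joints: merge, then drop.
w1 over (u3, u4) gives {out.1} {out.2} {out.3} {u3.1, u4.1} {u3.2} {u3.3} {u4.2, u4.3}, out.j being that stage's outer ports
w2 over (u5, u1, u3, u4) gives {out.1, u1.1} {out.2} {out.3} {u1.2} {u1.3} {u3.1, u4.1} {u3.2} {u3.3} {u4.2, u4.3} {u5.1} {u5.2} {u5.3}, out.j being that stage's outer ports
w3 over (u5, u1, u3, u4, u2) gives {out.1, out.2, u2.2, u2.3} {out.3} {u1.1} {u1.2} {u1.3} {u2.1} {u3.1, u4.1} {u3.2} {u3.3} {u4.2, u4.3} {u5.1} {u5.2} {u5.3}, out.j being that stage's outer ports

{out.1, out.2, u2.2, u2.3} {out.3} {u1.1} {u1.2} {u1.3} {u2.1} {u3.1, u4.1} {u3.2} {u3.3} {u4.2, u4.3} {u5.1} {u5.2} {u5.3}


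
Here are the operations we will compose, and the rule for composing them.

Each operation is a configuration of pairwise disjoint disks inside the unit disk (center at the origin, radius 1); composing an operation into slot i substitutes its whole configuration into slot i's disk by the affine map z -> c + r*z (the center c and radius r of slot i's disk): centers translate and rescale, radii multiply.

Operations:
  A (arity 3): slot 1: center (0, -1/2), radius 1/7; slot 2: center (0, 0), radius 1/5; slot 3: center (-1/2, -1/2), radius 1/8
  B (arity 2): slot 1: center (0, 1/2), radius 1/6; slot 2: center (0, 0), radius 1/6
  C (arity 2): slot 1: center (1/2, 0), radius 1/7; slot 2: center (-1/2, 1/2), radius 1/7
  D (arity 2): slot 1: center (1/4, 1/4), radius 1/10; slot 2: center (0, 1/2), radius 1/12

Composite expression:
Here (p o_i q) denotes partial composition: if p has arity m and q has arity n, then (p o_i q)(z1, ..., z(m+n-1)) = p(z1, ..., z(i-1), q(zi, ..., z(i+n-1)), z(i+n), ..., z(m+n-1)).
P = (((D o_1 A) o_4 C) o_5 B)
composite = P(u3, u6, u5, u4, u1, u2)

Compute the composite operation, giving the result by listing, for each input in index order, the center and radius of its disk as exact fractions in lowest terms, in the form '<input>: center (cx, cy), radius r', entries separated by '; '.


Affine substitution under D: radii multiply and u-centers shift.
u3: after 2 affine steps, its disk has center (1/4, 1/5), radius 1/70
u6: after 2 affine steps, its disk has center (1/4, 1/4), radius 1/50
u5: after 2 affine steps, its disk has center (1/5, 1/5), radius 1/80
u4: after 2 affine steps, its disk has center (1/24, 1/2), radius 1/84
u1: after 3 affine steps, its disk has center (-1/24, 23/42), radius 1/504
u2: after 3 affine steps, its disk has center (-1/24, 13/24), radius 1/504

u1: center (-1/24, 23/42), radius 1/504; u2: center (-1/24, 13/24), radius 1/504; u3: center (1/4, 1/5), radius 1/70; u4: center (1/24, 1/2), radius 1/84; u5: center (1/5, 1/5), radius 1/80; u6: center (1/4, 1/4), radius 1/50


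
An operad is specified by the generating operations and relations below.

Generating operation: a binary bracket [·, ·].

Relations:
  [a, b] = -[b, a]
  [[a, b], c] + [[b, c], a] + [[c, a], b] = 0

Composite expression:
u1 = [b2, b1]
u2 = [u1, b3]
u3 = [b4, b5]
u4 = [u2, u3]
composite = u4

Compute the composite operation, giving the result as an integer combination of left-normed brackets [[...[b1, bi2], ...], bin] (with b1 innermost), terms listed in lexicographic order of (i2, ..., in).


-[[[[b1, b2], b3], b4], b5] + [[[[b1, b2], b3], b5], b4]

Expand each bracket as ab - ba; the b1-initial words give the coefficients.
Composite bracket: [[[b2, b1], b3], [b4, b5]]
Applying ab - ba throughout gives 16 signed words (2^4 = 16).
Keep just the words that open with b1:
  sign of b1b2b3b4b5 is -1, so it contributes -[[[[b1, b2], b3], b4], b5]
  sign of b1b2b3b5b4 is +1, so it contributes +[[[[b1, b2], b3], b5], b4]


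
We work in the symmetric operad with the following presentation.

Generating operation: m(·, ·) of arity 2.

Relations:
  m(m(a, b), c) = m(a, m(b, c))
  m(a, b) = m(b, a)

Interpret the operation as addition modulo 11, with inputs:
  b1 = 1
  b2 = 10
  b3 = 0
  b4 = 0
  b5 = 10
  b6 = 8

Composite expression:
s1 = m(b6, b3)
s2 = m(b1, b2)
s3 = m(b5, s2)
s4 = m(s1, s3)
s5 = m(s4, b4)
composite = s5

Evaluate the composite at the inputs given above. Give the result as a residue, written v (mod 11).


7 (mod 11)


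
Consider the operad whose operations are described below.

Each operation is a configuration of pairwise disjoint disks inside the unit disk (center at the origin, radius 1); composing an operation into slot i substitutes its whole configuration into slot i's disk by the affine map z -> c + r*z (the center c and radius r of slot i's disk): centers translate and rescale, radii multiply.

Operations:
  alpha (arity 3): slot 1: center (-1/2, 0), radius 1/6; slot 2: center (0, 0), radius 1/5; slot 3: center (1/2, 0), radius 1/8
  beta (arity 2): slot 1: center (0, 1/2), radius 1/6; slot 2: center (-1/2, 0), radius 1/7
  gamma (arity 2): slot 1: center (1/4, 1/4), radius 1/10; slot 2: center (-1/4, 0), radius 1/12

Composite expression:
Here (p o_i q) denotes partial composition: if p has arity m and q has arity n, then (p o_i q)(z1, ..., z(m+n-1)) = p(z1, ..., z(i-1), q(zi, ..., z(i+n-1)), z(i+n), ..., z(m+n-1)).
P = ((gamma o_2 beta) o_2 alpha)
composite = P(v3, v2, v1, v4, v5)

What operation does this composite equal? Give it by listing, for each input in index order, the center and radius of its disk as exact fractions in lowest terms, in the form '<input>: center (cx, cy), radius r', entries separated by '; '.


v1: center (-1/4, 1/24), radius 1/360; v2: center (-37/144, 1/24), radius 1/432; v3: center (1/4, 1/4), radius 1/10; v4: center (-35/144, 1/24), radius 1/576; v5: center (-7/24, 0), radius 1/84

Each v-disk chains the slot maps above it in gamma; radii multiply.
for v3, the 1-step affine chain lands on center (1/4, 1/4), radius 1/10
for v2, the 3-step affine chain lands on center (-37/144, 1/24), radius 1/432
for v1, the 3-step affine chain lands on center (-1/4, 1/24), radius 1/360
for v4, the 3-step affine chain lands on center (-35/144, 1/24), radius 1/576
for v5, the 2-step affine chain lands on center (-7/24, 0), radius 1/84


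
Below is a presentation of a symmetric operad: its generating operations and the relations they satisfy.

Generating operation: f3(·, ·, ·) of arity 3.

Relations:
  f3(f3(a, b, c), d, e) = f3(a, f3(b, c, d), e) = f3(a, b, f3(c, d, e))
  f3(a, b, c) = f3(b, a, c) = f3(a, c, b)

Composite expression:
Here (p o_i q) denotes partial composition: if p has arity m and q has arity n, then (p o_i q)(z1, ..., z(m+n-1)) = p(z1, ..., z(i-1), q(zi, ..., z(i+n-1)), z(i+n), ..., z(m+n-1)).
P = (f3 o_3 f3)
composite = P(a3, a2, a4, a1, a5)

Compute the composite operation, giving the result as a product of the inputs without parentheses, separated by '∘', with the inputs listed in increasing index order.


a1 ∘ a2 ∘ a3 ∘ a4 ∘ a5


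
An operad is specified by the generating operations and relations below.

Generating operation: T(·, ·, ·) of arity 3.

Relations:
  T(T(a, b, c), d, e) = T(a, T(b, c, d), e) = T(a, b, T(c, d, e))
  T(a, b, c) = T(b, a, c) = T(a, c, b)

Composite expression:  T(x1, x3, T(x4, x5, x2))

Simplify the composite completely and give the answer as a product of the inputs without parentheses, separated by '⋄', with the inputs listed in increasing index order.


x1 ⋄ x2 ⋄ x3 ⋄ x4 ⋄ x5

Any arrangement under T is one operation, so sort the x-inputs.
T(x4, x5, x2) unparenthesizes to x4 ⋄ x5 ⋄ x2
T(x1, x3, T(x4, x5, x2)) unparenthesizes to x1 ⋄ x3 ⋄ x4 ⋄ x5 ⋄ x2
commutativity sorts the factors: x1 ⋄ x2 ⋄ x3 ⋄ x4 ⋄ x5


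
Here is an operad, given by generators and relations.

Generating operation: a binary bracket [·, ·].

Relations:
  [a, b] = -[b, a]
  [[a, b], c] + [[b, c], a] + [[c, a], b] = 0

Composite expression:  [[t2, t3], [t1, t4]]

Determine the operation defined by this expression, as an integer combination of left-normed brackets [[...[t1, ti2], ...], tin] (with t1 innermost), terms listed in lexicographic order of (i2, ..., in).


-[[[t1, t4], t2], t3] + [[[t1, t4], t3], t2]

Skip Jacobi rewriting: expand, keep t1-initial words, read off terms.
Composite bracket: [[t2, t3], [t1, t4]]
Expanding via [a, b] = ab - ba: 8 signed words (2^3 = 8).
Keep just the words that open with t1:
  sign of t1t4t2t3 is -1, so it contributes -[[[t1, t4], t2], t3]
  sign of t1t4t3t2 is +1, so it contributes +[[[t1, t4], t3], t2]


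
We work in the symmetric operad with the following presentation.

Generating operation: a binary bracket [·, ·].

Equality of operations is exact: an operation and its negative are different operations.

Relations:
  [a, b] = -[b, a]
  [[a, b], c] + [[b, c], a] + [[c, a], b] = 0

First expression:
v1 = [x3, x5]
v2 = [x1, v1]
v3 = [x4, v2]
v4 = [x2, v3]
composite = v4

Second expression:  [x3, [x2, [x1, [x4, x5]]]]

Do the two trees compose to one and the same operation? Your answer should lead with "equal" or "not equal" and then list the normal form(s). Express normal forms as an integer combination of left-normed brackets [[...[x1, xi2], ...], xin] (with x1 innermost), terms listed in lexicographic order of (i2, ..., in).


not equal; first: [[[[x1, x3], x5], x4], x2] - [[[[x1, x5], x3], x4], x2]; second: [[[[x1, x4], x5], x2], x3] - [[[[x1, x5], x4], x2], x3]

Reducing the first expression gives [[[[x1, x3], x5], x4], x2] - [[[[x1, x5], x3], x4], x2]
Reducing the second expression gives [[[[x1, x4], x5], x2], x3] - [[[[x1, x5], x4], x2], x3]
Distinct normal forms: not equal.


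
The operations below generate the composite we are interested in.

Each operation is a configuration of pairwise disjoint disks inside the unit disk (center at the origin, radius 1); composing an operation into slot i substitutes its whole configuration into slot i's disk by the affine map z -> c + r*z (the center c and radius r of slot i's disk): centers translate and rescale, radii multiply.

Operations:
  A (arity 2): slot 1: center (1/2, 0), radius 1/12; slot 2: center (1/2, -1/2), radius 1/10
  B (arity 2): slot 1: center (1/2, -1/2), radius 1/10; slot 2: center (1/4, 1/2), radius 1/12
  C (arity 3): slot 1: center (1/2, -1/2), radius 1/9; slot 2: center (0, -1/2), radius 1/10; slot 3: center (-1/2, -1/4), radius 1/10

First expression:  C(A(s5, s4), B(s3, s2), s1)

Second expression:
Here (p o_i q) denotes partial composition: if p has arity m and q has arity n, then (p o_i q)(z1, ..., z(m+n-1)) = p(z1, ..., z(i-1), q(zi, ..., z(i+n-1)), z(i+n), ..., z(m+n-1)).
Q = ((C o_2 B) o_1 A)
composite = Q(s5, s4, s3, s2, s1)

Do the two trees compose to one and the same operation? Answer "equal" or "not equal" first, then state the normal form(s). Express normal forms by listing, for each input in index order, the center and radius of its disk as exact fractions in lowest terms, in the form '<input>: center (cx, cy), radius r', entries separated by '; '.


equal; the common form is s1: center (-1/2, -1/4), radius 1/10; s2: center (1/40, -9/20), radius 1/120; s3: center (1/20, -11/20), radius 1/100; s4: center (5/9, -5/9), radius 1/90; s5: center (5/9, -1/2), radius 1/108

The first expression reduces to s1: center (-1/2, -1/4), radius 1/10; s2: center (1/40, -9/20), radius 1/120; s3: center (1/20, -11/20), radius 1/100; s4: center (5/9, -5/9), radius 1/90; s5: center (5/9, -1/2), radius 1/108
The second expression reduces to s1: center (-1/2, -1/4), radius 1/10; s2: center (1/40, -9/20), radius 1/120; s3: center (1/20, -11/20), radius 1/100; s4: center (5/9, -5/9), radius 1/90; s5: center (5/9, -1/2), radius 1/108
Both agree, so they are equal.


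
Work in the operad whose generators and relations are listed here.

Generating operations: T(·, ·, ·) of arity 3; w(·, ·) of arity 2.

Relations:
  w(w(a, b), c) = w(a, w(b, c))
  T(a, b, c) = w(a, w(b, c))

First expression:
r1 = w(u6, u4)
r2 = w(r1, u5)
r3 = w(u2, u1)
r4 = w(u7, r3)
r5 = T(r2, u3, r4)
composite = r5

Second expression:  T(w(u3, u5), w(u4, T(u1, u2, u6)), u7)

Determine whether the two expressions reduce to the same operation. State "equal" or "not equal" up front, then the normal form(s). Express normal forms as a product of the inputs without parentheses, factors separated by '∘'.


not equal; first: u6 ∘ u4 ∘ u5 ∘ u3 ∘ u7 ∘ u2 ∘ u1; second: u3 ∘ u5 ∘ u4 ∘ u1 ∘ u2 ∘ u6 ∘ u7

Normal form of the first expression: u6 ∘ u4 ∘ u5 ∘ u3 ∘ u7 ∘ u2 ∘ u1
Normal form of the second expression: u3 ∘ u5 ∘ u4 ∘ u1 ∘ u2 ∘ u6 ∘ u7
Different reductions; not equal.


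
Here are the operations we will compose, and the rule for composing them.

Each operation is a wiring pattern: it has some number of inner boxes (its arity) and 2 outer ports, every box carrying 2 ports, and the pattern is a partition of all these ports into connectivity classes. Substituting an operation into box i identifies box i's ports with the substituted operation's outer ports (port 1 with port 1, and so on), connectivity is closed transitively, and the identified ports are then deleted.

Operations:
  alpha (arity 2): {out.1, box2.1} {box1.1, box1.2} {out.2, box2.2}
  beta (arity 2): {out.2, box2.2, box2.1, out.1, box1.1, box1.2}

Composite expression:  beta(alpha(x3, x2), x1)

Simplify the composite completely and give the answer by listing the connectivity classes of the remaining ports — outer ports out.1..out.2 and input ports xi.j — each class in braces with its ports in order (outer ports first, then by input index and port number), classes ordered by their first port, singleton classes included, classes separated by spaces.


Substituting into beta glues patterns; closure does the rest.
after alpha, the pattern on (x3, x2) reads {out.1, x2.1} {out.2, x2.2} {x3.1, x3.2} (out.j = its outer ports)
after beta, the pattern on (x3, x2, x1) reads {out.1, out.2, x1.1, x1.2, x2.1, x2.2} {x3.1, x3.2} (out.j = its outer ports)

{out.1, out.2, x1.1, x1.2, x2.1, x2.2} {x3.1, x3.2}


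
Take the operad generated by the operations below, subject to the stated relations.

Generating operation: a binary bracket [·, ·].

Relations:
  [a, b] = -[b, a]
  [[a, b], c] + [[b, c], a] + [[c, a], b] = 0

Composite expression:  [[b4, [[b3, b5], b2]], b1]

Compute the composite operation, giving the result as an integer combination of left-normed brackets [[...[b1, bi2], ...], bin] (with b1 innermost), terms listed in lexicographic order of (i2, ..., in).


-[[[[b1, b2], b3], b5], b4] + [[[[b1, b2], b5], b3], b4] + [[[[b1, b3], b5], b2], b4] + [[[[b1, b4], b2], b3], b5] - [[[[b1, b4], b2], b5], b3] - [[[[b1, b4], b3], b5], b2] + [[[[b1, b4], b5], b3], b2] - [[[[b1, b5], b3], b2], b4]

Expand each bracket as ab - ba; the b1-initial words give the coefficients.
Composite bracket: [[b4, [[b3, b5], b2]], b1]
Expanding via [a, b] = ab - ba: 16 signed words (2^4 = 16).
Only words starting with b1 matter:
  sign of b1b2b3b5b4 is -1, so it contributes -[[[[b1, b2], b3], b5], b4]
  sign of b1b2b5b3b4 is +1, so it contributes +[[[[b1, b2], b5], b3], b4]
  sign of b1b3b5b2b4 is +1, so it contributes +[[[[b1, b3], b5], b2], b4]
  sign of b1b4b2b3b5 is +1, so it contributes +[[[[b1, b4], b2], b3], b5]
  sign of b1b4b2b5b3 is -1, so it contributes -[[[[b1, b4], b2], b5], b3]
  sign of b1b4b3b5b2 is -1, so it contributes -[[[[b1, b4], b3], b5], b2]
  sign of b1b4b5b3b2 is +1, so it contributes +[[[[b1, b4], b5], b3], b2]
  sign of b1b5b3b2b4 is -1, so it contributes -[[[[b1, b5], b3], b2], b4]


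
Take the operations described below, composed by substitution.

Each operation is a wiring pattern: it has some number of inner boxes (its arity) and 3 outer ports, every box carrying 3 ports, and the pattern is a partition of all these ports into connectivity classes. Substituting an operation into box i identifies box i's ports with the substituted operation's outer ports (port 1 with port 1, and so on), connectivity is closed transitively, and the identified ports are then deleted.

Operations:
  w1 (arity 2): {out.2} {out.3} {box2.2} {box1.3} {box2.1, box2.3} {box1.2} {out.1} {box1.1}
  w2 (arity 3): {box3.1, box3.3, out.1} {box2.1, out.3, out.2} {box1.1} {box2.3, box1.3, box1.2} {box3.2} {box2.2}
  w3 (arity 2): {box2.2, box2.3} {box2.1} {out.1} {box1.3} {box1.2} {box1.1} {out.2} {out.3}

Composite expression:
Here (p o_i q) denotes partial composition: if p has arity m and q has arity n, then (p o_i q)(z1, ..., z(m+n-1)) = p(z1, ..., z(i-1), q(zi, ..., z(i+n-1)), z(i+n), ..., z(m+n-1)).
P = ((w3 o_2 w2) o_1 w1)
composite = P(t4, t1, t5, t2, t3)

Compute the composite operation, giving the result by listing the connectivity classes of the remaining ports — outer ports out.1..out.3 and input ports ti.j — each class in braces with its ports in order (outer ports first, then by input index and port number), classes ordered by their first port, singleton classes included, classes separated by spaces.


Connectivity passes through glued w3-boundaries; trace each wire chain.
stage w1: inputs (t4, t1), connectivity {out.1} {out.2} {out.3} {t1.1, t1.3} {t1.2} {t4.1} {t4.2} {t4.3}, out.j its boundary
stage w2: inputs (t5, t2, t3), connectivity {out.1, t3.1, t3.3} {out.2, out.3, t2.1} {t2.2} {t2.3, t5.2, t5.3} {t3.2} {t5.1}, out.j its boundary
stage w3: inputs (t4, t1, t5, t2, t3), connectivity {out.1} {out.2} {out.3} {t1.1, t1.3} {t1.2} {t2.1} {t2.2} {t2.3, t5.2, t5.3} {t3.1, t3.3} {t3.2} {t4.1} {t4.2} {t4.3} {t5.1}, out.j its boundary

{out.1} {out.2} {out.3} {t1.1, t1.3} {t1.2} {t2.1} {t2.2} {t2.3, t5.2, t5.3} {t3.1, t3.3} {t3.2} {t4.1} {t4.2} {t4.3} {t5.1}


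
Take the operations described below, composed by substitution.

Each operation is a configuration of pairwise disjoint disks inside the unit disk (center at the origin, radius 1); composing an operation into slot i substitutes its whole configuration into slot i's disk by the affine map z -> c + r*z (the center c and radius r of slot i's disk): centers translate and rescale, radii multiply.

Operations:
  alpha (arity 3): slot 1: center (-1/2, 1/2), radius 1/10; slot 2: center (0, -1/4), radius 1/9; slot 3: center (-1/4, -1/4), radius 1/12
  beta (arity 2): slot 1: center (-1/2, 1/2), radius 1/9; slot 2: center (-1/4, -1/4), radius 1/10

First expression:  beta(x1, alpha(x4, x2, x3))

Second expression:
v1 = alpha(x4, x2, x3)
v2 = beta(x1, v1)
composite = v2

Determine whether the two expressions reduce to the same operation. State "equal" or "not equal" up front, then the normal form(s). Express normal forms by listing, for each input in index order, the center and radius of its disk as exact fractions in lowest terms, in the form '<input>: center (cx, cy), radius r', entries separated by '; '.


Reducing the first expression gives x1: center (-1/2, 1/2), radius 1/9; x2: center (-1/4, -11/40), radius 1/90; x3: center (-11/40, -11/40), radius 1/120; x4: center (-3/10, -1/5), radius 1/100
Reducing the second expression gives x1: center (-1/2, 1/2), radius 1/9; x2: center (-1/4, -11/40), radius 1/90; x3: center (-11/40, -11/40), radius 1/120; x4: center (-3/10, -1/5), radius 1/100
The normal forms match — equal.

equal — both sides give x1: center (-1/2, 1/2), radius 1/9; x2: center (-1/4, -11/40), radius 1/90; x3: center (-11/40, -11/40), radius 1/120; x4: center (-3/10, -1/5), radius 1/100


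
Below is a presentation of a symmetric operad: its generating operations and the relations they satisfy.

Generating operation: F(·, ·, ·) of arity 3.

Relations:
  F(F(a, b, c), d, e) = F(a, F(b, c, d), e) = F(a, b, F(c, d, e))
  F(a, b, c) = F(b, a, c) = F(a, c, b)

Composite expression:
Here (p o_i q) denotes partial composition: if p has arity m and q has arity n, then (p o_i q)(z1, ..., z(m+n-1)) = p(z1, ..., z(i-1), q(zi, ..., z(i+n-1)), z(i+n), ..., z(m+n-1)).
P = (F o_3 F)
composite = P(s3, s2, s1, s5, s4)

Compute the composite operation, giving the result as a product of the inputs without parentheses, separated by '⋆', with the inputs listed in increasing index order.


s1 ⋆ s2 ⋆ s3 ⋆ s4 ⋆ s5

With F associative and commutative, the s-input set is all that matters.
F(s1, s5, s4) linearizes to s1 ⋆ s5 ⋆ s4
F(s3, s2, F(s1, s5, s4)) linearizes to s3 ⋆ s2 ⋆ s1 ⋆ s5 ⋆ s4
putting the inputs in ascending order: s1 ⋆ s2 ⋆ s3 ⋆ s4 ⋆ s5


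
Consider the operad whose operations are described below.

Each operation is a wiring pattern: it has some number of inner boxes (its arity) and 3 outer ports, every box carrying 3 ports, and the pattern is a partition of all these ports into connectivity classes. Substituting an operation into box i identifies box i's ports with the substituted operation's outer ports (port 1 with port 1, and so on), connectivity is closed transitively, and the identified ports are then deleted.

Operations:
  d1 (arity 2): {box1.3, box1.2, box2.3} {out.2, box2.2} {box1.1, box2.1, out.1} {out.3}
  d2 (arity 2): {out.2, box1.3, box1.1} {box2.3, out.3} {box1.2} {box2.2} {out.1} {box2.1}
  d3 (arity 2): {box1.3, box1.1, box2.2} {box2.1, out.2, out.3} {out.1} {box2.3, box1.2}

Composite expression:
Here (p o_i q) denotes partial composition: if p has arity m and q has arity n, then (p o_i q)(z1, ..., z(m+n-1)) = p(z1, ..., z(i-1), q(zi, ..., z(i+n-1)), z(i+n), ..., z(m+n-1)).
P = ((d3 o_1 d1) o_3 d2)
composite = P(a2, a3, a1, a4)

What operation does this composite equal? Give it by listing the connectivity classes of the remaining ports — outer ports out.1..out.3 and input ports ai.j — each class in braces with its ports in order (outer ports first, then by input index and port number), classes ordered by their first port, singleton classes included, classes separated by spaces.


Treat the ports identified at d3 as solder joints: merge, then drop.
stage d1: inputs (a2, a3), connectivity {out.1, a2.1, a3.1} {out.2, a3.2} {out.3} {a2.2, a2.3, a3.3}, out.j its boundary
stage d2: inputs (a1, a4), connectivity {out.1} {out.2, a1.1, a1.3} {out.3, a4.3} {a1.2} {a4.1} {a4.2}, out.j its boundary
stage d3: inputs (a2, a3, a1, a4), connectivity {out.1} {out.2, out.3} {a1.1, a1.3, a2.1, a3.1} {a1.2} {a2.2, a2.3, a3.3} {a3.2, a4.3} {a4.1} {a4.2}, out.j its boundary

{out.1} {out.2, out.3} {a1.1, a1.3, a2.1, a3.1} {a1.2} {a2.2, a2.3, a3.3} {a3.2, a4.3} {a4.1} {a4.2}


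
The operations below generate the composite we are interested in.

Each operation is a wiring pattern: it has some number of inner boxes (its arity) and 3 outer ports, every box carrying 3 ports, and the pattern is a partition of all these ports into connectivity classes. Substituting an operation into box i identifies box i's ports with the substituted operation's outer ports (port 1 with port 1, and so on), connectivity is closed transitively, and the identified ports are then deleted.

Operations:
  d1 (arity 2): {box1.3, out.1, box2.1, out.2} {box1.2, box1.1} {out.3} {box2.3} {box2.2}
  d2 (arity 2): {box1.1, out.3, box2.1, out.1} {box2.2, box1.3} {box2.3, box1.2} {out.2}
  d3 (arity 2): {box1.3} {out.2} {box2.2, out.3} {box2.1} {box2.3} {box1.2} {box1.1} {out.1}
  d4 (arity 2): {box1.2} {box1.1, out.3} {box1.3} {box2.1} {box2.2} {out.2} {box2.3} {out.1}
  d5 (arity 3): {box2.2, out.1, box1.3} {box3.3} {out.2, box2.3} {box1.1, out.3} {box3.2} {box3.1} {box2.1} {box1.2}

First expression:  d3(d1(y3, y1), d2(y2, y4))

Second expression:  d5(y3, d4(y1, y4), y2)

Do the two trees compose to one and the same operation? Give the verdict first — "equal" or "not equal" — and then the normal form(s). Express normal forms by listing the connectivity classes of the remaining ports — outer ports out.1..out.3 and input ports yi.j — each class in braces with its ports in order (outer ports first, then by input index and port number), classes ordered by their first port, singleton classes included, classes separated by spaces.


not equal — first {out.1} {out.2} {out.3} {y1.1, y3.3} {y1.2} {y1.3} {y2.1, y4.1} {y2.2, y4.3} {y2.3, y4.2} {y3.1, y3.2}, second {out.1, y3.3} {out.2, y1.1} {out.3, y3.1} {y1.2} {y1.3} {y2.1} {y2.2} {y2.3} {y3.2} {y4.1} {y4.2} {y4.3}

In normal form, the first expression is {out.1} {out.2} {out.3} {y1.1, y3.3} {y1.2} {y1.3} {y2.1, y4.1} {y2.2, y4.3} {y2.3, y4.2} {y3.1, y3.2}
In normal form, the second expression is {out.1, y3.3} {out.2, y1.1} {out.3, y3.1} {y1.2} {y1.3} {y2.1} {y2.2} {y2.3} {y3.2} {y4.1} {y4.2} {y4.3}
The normal forms differ: not equal.


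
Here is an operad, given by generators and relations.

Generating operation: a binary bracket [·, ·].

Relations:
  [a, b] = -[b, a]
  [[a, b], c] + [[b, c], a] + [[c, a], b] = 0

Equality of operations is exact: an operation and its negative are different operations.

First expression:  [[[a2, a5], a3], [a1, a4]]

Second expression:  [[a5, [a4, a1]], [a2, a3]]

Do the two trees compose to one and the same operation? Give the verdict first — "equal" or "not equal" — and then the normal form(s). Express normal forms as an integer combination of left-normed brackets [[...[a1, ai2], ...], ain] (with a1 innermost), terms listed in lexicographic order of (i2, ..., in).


not equal; the first gives -[[[[a1, a4], a2], a5], a3] + [[[[a1, a4], a3], a2], a5] - [[[[a1, a4], a3], a5], a2] + [[[[a1, a4], a5], a2], a3] and the second [[[[a1, a4], a5], a2], a3] - [[[[a1, a4], a5], a3], a2]

In normal form, the first expression is -[[[[a1, a4], a2], a5], a3] + [[[[a1, a4], a3], a2], a5] - [[[[a1, a4], a3], a5], a2] + [[[[a1, a4], a5], a2], a3]
In normal form, the second expression is [[[[a1, a4], a5], a2], a3] - [[[[a1, a4], a5], a3], a2]
The normal forms differ: not equal.


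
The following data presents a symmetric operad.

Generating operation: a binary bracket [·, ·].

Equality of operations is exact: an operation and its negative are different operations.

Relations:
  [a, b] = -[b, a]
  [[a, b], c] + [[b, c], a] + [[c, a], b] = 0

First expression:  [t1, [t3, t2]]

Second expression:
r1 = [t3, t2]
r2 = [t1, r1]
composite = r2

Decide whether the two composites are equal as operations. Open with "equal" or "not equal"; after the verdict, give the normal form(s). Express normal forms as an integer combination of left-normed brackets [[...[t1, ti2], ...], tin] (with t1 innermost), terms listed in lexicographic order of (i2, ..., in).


equal: each reduces to -[[t1, t2], t3] + [[t1, t3], t2]


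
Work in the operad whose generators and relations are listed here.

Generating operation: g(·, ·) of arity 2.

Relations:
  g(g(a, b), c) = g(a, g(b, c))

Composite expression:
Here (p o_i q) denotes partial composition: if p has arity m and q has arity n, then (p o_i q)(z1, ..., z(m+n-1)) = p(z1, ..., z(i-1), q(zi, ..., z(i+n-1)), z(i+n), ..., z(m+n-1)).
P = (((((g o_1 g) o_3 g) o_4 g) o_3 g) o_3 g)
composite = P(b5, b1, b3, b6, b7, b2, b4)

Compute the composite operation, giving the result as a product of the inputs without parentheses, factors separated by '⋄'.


b5 ⋄ b1 ⋄ b3 ⋄ b6 ⋄ b7 ⋄ b2 ⋄ b4

All parenthesizations of g agree; list the b-inputs left to right.
g(b5, b1) spells out as b5 ⋄ b1
g(b3, b6) spells out as b3 ⋄ b6
g(g(b3, b6), b7) spells out as b3 ⋄ b6 ⋄ b7
g(b2, b4) spells out as b2 ⋄ b4
g(g(g(b3, b6), b7), g(b2, b4)) spells out as b3 ⋄ b6 ⋄ b7 ⋄ b2 ⋄ b4
g(g(b5, b1), g(g(g(b3, b6), b7), g(b2, b4))) spells out as b5 ⋄ b1 ⋄ b3 ⋄ b6 ⋄ b7 ⋄ b2 ⋄ b4
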